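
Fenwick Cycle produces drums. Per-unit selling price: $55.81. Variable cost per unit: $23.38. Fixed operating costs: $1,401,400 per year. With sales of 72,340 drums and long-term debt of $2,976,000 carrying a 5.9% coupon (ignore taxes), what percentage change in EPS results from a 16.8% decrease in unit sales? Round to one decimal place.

-51.3%

Contribution at this volume is 72,340 × $32.43 = $2,345,986.20.
Subtracting fixed costs: EBIT = $2,345,986.20 − $1,401,400 = $944,586.20.
After interest of $175,584.00, pre-tax earnings = $769,002.20.
Degree of combined leverage = contribution ÷ (EBIT − I) = $2,345,986.20 ÷ $769,002.20 = 3.0507.
EPS therefore changes by 3.0507 × (-16.8%) = -51.3%.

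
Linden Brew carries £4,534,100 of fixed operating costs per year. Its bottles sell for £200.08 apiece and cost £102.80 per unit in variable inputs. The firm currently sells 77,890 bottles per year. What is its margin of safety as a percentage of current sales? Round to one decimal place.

Unit CM = price − variable cost = £200.08 − £102.80 = £97.28. Break-even units = £4,534,100 ÷ £97.28 = 46,608.76; break-even revenue = 46,608.76 × £200.08 = £9,325,480.35.
Actual sales revenue = 77,890 × £200.08 = £15,584,231.20.
Margin of safety = (£15,584,231.20 − £9,325,480.35) ÷ £15,584,231.20 = 40.2%.

40.2%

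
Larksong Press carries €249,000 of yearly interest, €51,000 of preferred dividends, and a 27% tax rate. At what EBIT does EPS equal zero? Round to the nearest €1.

Preferred dividends are paid after tax, so their pre-tax equivalent is €51,000 ÷ (1 − 0.27) = €69,863.01.
Financial break-even EBIT = interest + D_p ÷ (1 − t) = €249,000 + €69,863.01 = €318,863.01.

€318,863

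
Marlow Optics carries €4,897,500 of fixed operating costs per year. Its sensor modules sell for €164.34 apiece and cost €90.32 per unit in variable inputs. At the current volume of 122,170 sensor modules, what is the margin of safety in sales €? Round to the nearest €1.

Contribution margin per unit = €164.34 − €90.32 = €74.02. Break-even units = €4,897,500 ÷ €74.02 = 66,164.55; break-even revenue = 66,164.55 × €164.34 = €10,873,482.17.
Current sales = 122,170 × €164.34 = €20,077,417.80.
Margin of safety = €20,077,417.80 − €10,873,482.17 = €9,203,936.

€9,203,936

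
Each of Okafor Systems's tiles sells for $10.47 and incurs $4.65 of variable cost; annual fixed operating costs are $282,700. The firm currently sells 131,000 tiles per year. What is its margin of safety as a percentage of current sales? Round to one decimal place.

Unit CM = price − variable cost = $10.47 − $4.65 = $5.82. Break-even units = $282,700 ÷ $5.82 = 48,573.88; break-even revenue = 48,573.88 × $10.47 = $508,568.56.
Actual sales revenue = 131,000 × $10.47 = $1,371,570.00.
Margin of safety = ($1,371,570.00 − $508,568.56) ÷ $1,371,570.00 = 62.9%.

62.9%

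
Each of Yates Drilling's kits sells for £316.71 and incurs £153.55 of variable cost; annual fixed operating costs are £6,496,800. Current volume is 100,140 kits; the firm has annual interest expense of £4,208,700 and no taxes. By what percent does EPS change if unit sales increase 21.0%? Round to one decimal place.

+60.9%

Contribution at this volume is 100,140 × £163.16 = £16,338,842.40.
Operating income = contribution − fixed costs = £16,338,842.40 − £6,496,800 = £9,842,042.40.
Interest = £4,208,700.00, so EBIT − I = £5,633,342.40.
DCL = total CM / (EBIT − I) = £16,338,842.40 / £5,633,342.40 = 2.9004.
EPS therefore changes by 2.9004 × (+21.0%) = +60.9%.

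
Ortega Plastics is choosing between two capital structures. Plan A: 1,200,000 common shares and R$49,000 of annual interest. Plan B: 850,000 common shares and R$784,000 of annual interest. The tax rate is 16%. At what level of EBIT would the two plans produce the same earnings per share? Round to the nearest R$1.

Set EPS_A = EPS_B: (EBIT − R$49,000)(1 − 0.16) ÷ 1,200,000 = (EBIT − R$784,000)(1 − 0.16) ÷ 850,000.
Cancelling (1 − t) and cross-multiplying: 850,000·(EBIT − 49,000) = 1,200,000·(EBIT − 784,000).
Solving, EBIT = (784,000·1,200,000 − 49,000·850,000) / (1,200,000 − 850,000) = 899,150,000,000 / 350,000 = 2,569,000.00.

R$2,569,000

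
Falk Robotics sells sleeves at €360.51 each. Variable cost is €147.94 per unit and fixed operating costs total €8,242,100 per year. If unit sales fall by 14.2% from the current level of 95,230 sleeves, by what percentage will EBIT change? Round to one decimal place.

-24.0%

At 95,230 units, contribution = 95,230 × €212.57 = €20,243,041.10.
EBIT = €20,243,041.10 − €8,242,100 = €12,000,941.10.
DOL = contribution ÷ EBIT = €20,243,041.10 ÷ €12,000,941.10 = 1.6868.
So EBIT moves 1.6868 × (-14.2%) = -24.0%.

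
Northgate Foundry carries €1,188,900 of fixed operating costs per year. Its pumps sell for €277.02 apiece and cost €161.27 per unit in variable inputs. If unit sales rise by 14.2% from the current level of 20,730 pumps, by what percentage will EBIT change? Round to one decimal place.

+28.1%

At 20,730 units, contribution = 20,730 × €115.75 = €2,399,497.50.
Operating income = contribution − fixed costs = €2,399,497.50 − €1,188,900 = €1,210,597.50.
Degree of operating leverage = €2,399,497.50 / €1,210,597.50 = 1.9821.
%ΔEBIT = DOL × %ΔSales = 1.9821 × +14.2% = +28.1%.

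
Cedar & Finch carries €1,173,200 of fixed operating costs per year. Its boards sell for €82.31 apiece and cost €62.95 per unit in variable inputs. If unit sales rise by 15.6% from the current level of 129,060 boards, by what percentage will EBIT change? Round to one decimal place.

+29.4%

Contribution at this volume is 129,060 × €19.36 = €2,498,601.60.
Subtracting fixed costs: EBIT = €2,498,601.60 − €1,173,200 = €1,325,401.60.
DOL = contribution ÷ EBIT = €2,498,601.60 ÷ €1,325,401.60 = 1.8852.
%ΔEBIT = DOL × %ΔSales = 1.8852 × +15.6% = +29.4%.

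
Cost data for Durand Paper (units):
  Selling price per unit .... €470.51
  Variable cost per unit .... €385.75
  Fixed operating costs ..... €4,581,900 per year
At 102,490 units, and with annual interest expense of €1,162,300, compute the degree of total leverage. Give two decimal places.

Total contribution margin = 102,490 × €84.76 = €8,687,052.40.
Subtracting fixed costs: EBIT = €8,687,052.40 − €4,581,900 = €4,105,152.40. Interest = €1,162,300.00, so EBIT − I = €2,942,852.40.
DCL = contribution ÷ (EBIT − I) = €8,687,052.40 ÷ €2,942,852.40 = 2.9519.

2.95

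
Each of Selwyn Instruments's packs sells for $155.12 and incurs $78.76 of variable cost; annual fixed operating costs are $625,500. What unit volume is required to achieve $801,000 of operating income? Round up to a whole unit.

Unit CM = price − variable cost = $155.12 − $78.76 = $76.36.
Units = (FC + target) / CM = ($625,500 + $801,000) / $76.36 = 18,681.25, so 18,682 packs.

18,682 packs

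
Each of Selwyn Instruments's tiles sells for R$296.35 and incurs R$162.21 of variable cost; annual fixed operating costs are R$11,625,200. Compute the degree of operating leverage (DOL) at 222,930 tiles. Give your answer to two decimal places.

1.64

Contribution at this volume is 222,930 × R$134.14 = R$29,903,830.20.
EBIT = R$29,903,830.20 − R$11,625,200 = R$18,278,630.20.
So DOL = total CM / EBIT = R$29,903,830.20 / R$18,278,630.20 = 1.6360.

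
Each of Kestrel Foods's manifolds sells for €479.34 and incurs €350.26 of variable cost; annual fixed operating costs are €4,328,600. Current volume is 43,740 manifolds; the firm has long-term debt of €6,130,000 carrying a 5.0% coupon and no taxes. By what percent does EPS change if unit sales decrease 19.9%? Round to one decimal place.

-111.1%

At 43,740 units, contribution = 43,740 × €129.08 = €5,645,959.20.
EBIT = €5,645,959.20 − €4,328,600 = €1,317,359.20.
After interest of €306,500.00, pre-tax earnings = €1,010,859.20.
DCL = total CM / (EBIT − I) = €5,645,959.20 / €1,010,859.20 = 5.5853.
%ΔEPS = DCL × %ΔSales = 5.5853 × -19.9% = -111.1%.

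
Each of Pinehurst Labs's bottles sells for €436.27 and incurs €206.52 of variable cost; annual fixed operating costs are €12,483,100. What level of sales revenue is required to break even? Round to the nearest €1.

€23,704,035

CM per unit = €436.27 − €206.52 = €229.75; CM ratio = €229.75 / €436.27 = 0.5266.
Break-even sales = FC ÷ CM ratio = €12,483,100 × €436.27 / €229.75 = €23,704,035.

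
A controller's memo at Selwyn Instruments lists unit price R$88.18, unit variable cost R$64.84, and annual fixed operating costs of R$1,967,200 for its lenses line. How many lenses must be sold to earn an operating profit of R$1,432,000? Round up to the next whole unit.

Each unit contributes R$88.18 − R$64.84 = R$23.34.
Units = (FC + target) / CM = (R$1,967,200 + R$1,432,000) / R$23.34 = 145,638.39, so 145,639 lenses.

145,639 lenses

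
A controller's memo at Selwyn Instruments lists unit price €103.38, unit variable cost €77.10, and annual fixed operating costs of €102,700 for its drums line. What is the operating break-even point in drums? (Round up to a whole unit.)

Unit CM = price − variable cost = €103.38 − €77.10 = €26.28.
Break-even Q = €102,700 / €26.28 = 3,907.91 → 3,908 drums.

3,908 drums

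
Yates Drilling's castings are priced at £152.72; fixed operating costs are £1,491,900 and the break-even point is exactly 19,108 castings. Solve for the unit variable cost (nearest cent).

Contribution per unit must be FC / Q = £1,491,900 / 19,108 = £78.0772.
Variable cost per unit = £152.72 − £78.0772 = £74.64.

£74.64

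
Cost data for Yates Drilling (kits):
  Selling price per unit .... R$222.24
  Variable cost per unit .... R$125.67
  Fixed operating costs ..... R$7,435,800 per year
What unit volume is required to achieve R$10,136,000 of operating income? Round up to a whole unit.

Each unit contributes R$222.24 − R$125.67 = R$96.57.
Required volume = (fixed costs + target profit) ÷ CM = (R$7,435,800 + R$10,136,000) ÷ R$96.57 = 181,959.20, so 181,960 kits.

181,960 kits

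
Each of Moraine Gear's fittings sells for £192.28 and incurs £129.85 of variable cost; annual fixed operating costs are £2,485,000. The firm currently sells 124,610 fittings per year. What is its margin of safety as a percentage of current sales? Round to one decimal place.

68.1%

Contribution margin per unit = £192.28 − £129.85 = £62.43. Break-even units = £2,485,000 ÷ £62.43 = 39,804.58; break-even revenue = 39,804.58 × £192.28 = £7,653,624.86.
Actual sales revenue = 124,610 × £192.28 = £23,960,010.80.
Margin of safety = (£23,960,010.80 − £7,653,624.86) ÷ £23,960,010.80 = 68.1%.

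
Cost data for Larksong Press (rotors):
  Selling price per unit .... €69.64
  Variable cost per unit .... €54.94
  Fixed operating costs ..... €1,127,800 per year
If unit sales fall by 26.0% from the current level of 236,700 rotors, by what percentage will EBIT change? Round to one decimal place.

At 236,700 units, contribution = 236,700 × €14.70 = €3,479,490.00.
EBIT = €3,479,490.00 − €1,127,800 = €2,351,690.00.
So DOL = total CM / EBIT = €3,479,490.00 / €2,351,690.00 = 1.4796.
%ΔEBIT = DOL × %ΔSales = 1.4796 × -26.0% = -38.5%.

-38.5%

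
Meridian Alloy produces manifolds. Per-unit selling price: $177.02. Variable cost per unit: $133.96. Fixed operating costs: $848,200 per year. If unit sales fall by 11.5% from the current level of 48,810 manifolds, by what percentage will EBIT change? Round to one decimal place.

-19.3%

At 48,810 units, contribution = 48,810 × $43.06 = $2,101,758.60.
Subtracting fixed costs: EBIT = $2,101,758.60 − $848,200 = $1,253,558.60.
DOL = contribution ÷ EBIT = $2,101,758.60 ÷ $1,253,558.60 = 1.6766.
So EBIT moves 1.6766 × (-11.5%) = -19.3%.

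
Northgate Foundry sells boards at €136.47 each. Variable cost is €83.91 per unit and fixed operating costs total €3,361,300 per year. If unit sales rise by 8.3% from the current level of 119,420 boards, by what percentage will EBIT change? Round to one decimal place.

Total contribution margin = 119,420 × €52.56 = €6,276,715.20.
EBIT = €6,276,715.20 − €3,361,300 = €2,915,415.20.
Degree of operating leverage = €6,276,715.20 / €2,915,415.20 = 2.1529.
Operating income changes by 2.1529 × +8.3% = +17.9%.

+17.9%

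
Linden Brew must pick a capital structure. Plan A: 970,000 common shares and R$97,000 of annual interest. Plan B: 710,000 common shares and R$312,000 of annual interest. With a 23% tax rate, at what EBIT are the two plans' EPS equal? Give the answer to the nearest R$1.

At indifference, (EBIT − 97,000)(1 − t)/970,000 = (EBIT − 312,000)(1 − t)/710,000.
The (1 − t) factor cancels: (EBIT − 97,000) × 710,000 = (EBIT − 312,000) × 970,000.
Solving, EBIT = (312,000·970,000 − 97,000·710,000) / (970,000 − 710,000) = 233,770,000,000 / 260,000 = 899,115.38.

R$899,115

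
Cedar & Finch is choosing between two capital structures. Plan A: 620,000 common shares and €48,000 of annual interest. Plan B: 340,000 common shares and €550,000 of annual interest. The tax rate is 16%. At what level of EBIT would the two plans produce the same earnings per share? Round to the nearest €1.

€1,159,571

Set EPS_A = EPS_B: (EBIT − €48,000)(1 − 0.16) ÷ 620,000 = (EBIT − €550,000)(1 − 0.16) ÷ 340,000.
The (1 − t) factor cancels: (EBIT − 48,000) × 340,000 = (EBIT − 550,000) × 620,000.
Solving, EBIT = (550,000·620,000 − 48,000·340,000) / (620,000 − 340,000) = 324,680,000,000 / 280,000 = 1,159,571.43.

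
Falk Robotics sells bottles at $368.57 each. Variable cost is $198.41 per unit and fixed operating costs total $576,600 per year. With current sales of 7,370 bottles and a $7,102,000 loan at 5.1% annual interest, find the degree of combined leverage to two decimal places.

3.98

At 7,370 units, contribution = 7,370 × $170.16 = $1,254,079.20.
Operating income = contribution − fixed costs = $1,254,079.20 − $576,600 = $677,479.20. Interest = $362,202.00.
DOL = $1,254,079.20 ÷ $677,479.20 = 1.8511; DFL = $677,479.20 ÷ $315,277.20 = 2.1488.
DCL = DOL × DFL = 1.8511 × 2.1488 = 3.9776.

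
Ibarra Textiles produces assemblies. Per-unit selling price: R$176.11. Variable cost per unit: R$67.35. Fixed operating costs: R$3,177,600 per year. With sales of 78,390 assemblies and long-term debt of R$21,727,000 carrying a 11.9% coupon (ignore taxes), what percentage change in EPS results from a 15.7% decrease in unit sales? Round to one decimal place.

-48.5%

At 78,390 units, contribution = 78,390 × R$108.76 = R$8,525,696.40.
EBIT = R$8,525,696.40 − R$3,177,600 = R$5,348,096.40.
After interest of R$2,585,513.00, pre-tax earnings = R$2,762,583.40.
DCL = total CM / (EBIT − I) = R$8,525,696.40 / R$2,762,583.40 = 3.0861.
%ΔEPS = DCL × %ΔSales = 3.0861 × -15.7% = -48.5%.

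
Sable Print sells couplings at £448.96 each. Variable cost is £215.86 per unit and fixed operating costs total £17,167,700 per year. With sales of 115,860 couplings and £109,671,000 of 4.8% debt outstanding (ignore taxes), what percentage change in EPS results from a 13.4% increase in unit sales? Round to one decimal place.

Contribution at this volume is 115,860 × £233.10 = £27,006,966.00.
Subtracting fixed costs: EBIT = £27,006,966.00 − £17,167,700 = £9,839,266.00.
Interest = £5,264,208.00, so EBIT − I = £4,575,058.00.
DCL = total CM / (EBIT − I) = £27,006,966.00 / £4,575,058.00 = 5.9031.
%ΔEPS = DCL × %ΔSales = 5.9031 × +13.4% = +79.1%.

+79.1%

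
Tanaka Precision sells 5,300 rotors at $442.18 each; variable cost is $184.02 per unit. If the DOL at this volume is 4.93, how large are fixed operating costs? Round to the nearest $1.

$1,090,713

Contribution at this volume is 5,300 × $258.16 = $1,368,248.00.
Since DOL = CM ÷ EBIT, EBIT = $1,368,248.00 ÷ 4.93 = $277,535.09.
And FC = contribution − EBIT = $1,368,248.00 − $277,535.09 = $1,090,713.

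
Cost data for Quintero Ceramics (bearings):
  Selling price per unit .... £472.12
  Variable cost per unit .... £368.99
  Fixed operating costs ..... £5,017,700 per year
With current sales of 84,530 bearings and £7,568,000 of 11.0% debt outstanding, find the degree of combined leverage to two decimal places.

At 84,530 units, contribution = 84,530 × £103.13 = £8,717,578.90.
EBIT = £8,717,578.90 − £5,017,700 = £3,699,878.90. Interest = £832,480.00.
DOL = £8,717,578.90 ÷ £3,699,878.90 = 2.3562; DFL = £3,699,878.90 ÷ £2,867,398.90 = 1.2903.
Combined leverage = 2.3562 × 1.2903 = 3.0402.

3.04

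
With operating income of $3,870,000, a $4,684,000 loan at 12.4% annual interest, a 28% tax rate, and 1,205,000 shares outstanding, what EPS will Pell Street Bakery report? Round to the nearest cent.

$1.97

Interest = $580,816.00, so EBT = $3,870,000 − $580,816.00 = $3,289,184.00.
Net income = $3,289,184.00 × (1 − 0.28) = $2,368,212.48.
Per share: $2,368,212.48 / 1,205,000 shares = $1.97.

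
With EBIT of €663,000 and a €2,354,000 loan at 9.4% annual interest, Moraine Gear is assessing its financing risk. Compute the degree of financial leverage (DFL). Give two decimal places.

1.50

Annual interest charges come to €221,276.00.
DFL = EBIT ÷ (EBIT − I) = €663,000 ÷ (€663,000 − €221,276.00) = €663,000 ÷ €441,724.00 = 1.5009.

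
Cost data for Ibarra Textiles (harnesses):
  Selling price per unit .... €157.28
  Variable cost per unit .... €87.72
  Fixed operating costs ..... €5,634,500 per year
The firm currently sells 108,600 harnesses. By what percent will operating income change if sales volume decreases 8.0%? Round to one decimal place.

Total contribution margin = 108,600 × €69.56 = €7,554,216.00.
EBIT = €7,554,216.00 − €5,634,500 = €1,919,716.00.
So DOL = total CM / EBIT = €7,554,216.00 / €1,919,716.00 = 3.9351.
So EBIT moves 3.9351 × (-8.0%) = -31.5%.

-31.5%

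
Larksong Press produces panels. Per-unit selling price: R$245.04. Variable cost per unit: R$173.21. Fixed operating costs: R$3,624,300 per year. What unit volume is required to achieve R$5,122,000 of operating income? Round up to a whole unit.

Contribution margin per unit = R$245.04 − R$173.21 = R$71.83.
Need Q such that Q × R$71.83 − R$3,624,300 = R$5,122,000, i.e. Q = R$8,746,300 / R$71.83 = 121,763.89 → 121,764.

121,764 panels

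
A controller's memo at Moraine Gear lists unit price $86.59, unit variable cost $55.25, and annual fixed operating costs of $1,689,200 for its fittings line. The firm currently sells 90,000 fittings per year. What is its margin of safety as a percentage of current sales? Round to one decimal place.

Unit CM = price − variable cost = $86.59 − $55.25 = $31.34. Break-even units = $1,689,200 ÷ $31.34 = 53,899.17; break-even revenue = 53,899.17 × $86.59 = $4,667,129.16.
Actual sales revenue = 90,000 × $86.59 = $7,793,100.00.
Margin of safety = ($7,793,100.00 − $4,667,129.16) ÷ $7,793,100.00 = 40.1%.

40.1%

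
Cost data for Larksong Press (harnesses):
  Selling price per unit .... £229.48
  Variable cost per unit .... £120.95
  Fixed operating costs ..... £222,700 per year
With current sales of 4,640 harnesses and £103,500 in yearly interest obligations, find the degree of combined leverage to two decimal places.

At 4,640 units, contribution = 4,640 × £108.53 = £503,579.20.
Operating income = contribution − fixed costs = £503,579.20 − £222,700 = £280,879.20. Interest = £103,500.00, so EBIT − I = £177,379.20.
DCL = contribution ÷ (EBIT − I) = £503,579.20 ÷ £177,379.20 = 2.8390.

2.84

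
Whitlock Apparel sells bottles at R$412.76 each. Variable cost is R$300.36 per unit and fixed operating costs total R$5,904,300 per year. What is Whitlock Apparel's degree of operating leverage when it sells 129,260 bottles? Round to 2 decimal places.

Total contribution margin = 129,260 × R$112.40 = R$14,528,824.00.
Subtracting fixed costs: EBIT = R$14,528,824.00 − R$5,904,300 = R$8,624,524.00.
DOL = contribution ÷ EBIT = R$14,528,824.00 ÷ R$8,624,524.00 = 1.6846.

1.68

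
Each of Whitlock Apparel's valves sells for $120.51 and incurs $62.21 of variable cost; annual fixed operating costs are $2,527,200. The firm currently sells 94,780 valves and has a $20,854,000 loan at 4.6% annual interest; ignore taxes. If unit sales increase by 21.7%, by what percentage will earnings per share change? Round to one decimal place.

+58.8%

At 94,780 units, contribution = 94,780 × $58.30 = $5,525,674.00.
Operating income = contribution − fixed costs = $5,525,674.00 − $2,527,200 = $2,998,474.00.
After interest of $959,284.00, pre-tax earnings = $2,039,190.00.
Degree of combined leverage = contribution ÷ (EBIT − I) = $5,525,674.00 ÷ $2,039,190.00 = 2.7097.
%ΔEPS = DCL × %ΔSales = 2.7097 × +21.7% = +58.8%.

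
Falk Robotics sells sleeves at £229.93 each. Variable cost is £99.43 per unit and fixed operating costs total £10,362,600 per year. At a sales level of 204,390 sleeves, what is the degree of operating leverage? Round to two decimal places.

Total contribution margin = 204,390 × £130.50 = £26,672,895.00.
EBIT = £26,672,895.00 − £10,362,600 = £16,310,295.00.
DOL = contribution ÷ EBIT = £26,672,895.00 ÷ £16,310,295.00 = 1.6353.

1.64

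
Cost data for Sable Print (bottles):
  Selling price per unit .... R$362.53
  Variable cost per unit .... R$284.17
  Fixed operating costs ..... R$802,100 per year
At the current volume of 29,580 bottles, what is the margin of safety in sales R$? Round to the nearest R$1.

Contribution margin per unit = R$362.53 − R$284.17 = R$78.36. Break-even units = R$802,100 ÷ R$78.36 = 10,236.09; break-even revenue = 10,236.09 × R$362.53 = R$3,710,889.65.
Actual sales revenue = 29,580 × R$362.53 = R$10,723,637.40.
Margin of safety = R$10,723,637.40 − R$3,710,889.65 = R$7,012,748.

R$7,012,748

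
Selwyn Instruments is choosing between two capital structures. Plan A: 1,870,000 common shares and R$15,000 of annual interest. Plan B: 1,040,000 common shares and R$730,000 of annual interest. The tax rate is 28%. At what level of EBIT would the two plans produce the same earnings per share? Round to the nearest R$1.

R$1,625,904

Set EPS_A = EPS_B: (EBIT − R$15,000)(1 − 0.28) ÷ 1,870,000 = (EBIT − R$730,000)(1 − 0.28) ÷ 1,040,000.
The (1 − t) factor cancels: (EBIT − 15,000) × 1,040,000 = (EBIT − 730,000) × 1,870,000.
Solving, EBIT = (730,000·1,870,000 − 15,000·1,040,000) / (1,870,000 − 1,040,000) = 1,349,500,000,000 / 830,000 = 1,625,903.61.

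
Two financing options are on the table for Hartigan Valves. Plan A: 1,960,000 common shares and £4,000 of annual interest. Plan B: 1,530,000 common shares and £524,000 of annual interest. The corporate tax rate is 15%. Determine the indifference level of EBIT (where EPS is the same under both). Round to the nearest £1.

£2,374,233

At indifference, (EBIT − 4,000)(1 − t)/1,960,000 = (EBIT − 524,000)(1 − t)/1,530,000.
The (1 − t) factor cancels: (EBIT − 4,000) × 1,530,000 = (EBIT − 524,000) × 1,960,000.
EBIT × (1,960,000 − 1,530,000) = 524,000 × 1,960,000 − 4,000 × 1,530,000 = 1,020,920,000,000, so EBIT = 1,020,920,000,000 ÷ 430,000 = 2,374,232.56.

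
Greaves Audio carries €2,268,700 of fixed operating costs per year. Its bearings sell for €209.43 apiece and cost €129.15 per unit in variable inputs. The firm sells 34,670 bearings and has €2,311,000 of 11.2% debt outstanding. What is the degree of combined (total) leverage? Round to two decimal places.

Total contribution margin = 34,670 × €80.28 = €2,783,307.60.
EBIT = €2,783,307.60 − €2,268,700 = €514,607.60. Interest = €258,832.00.
DOL = €2,783,307.60 ÷ €514,607.60 = 5.4086; DFL = €514,607.60 ÷ €255,775.60 = 2.0119.
Combined leverage = 5.4086 × 2.0119 = 10.8816.

10.88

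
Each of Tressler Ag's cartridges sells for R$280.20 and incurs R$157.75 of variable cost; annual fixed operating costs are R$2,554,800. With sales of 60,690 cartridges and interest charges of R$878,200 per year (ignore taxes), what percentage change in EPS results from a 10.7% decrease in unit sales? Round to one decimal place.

-19.9%

At 60,690 units, contribution = 60,690 × R$122.45 = R$7,431,490.50.
Subtracting fixed costs: EBIT = R$7,431,490.50 − R$2,554,800 = R$4,876,690.50.
After interest of R$878,200.00, pre-tax earnings = R$3,998,490.50.
Degree of combined leverage = contribution ÷ (EBIT − I) = R$7,431,490.50 ÷ R$3,998,490.50 = 1.8586.
EPS therefore changes by 1.8586 × (-10.7%) = -19.9%.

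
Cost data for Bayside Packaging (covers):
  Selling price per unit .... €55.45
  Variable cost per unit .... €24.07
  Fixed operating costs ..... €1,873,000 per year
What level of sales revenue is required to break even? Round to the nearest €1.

CM per unit = €55.45 − €24.07 = €31.38; CM ratio = €31.38 / €55.45 = 0.5659.
Break-even revenue = fixed costs × price ÷ CM = €1,873,000 × €55.45 ÷ €31.38 = €3,309,683.

€3,309,683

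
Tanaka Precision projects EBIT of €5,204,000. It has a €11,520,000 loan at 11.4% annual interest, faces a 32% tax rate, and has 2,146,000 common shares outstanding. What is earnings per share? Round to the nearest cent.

Interest = €1,313,280.00, so EBT = €5,204,000 − €1,313,280.00 = €3,890,720.00.
After tax at 32%: net income = €3,890,720.00 × 0.68 = €2,645,689.60.
EPS = €2,645,689.60 ÷ 2,146,000 = €1.23.

€1.23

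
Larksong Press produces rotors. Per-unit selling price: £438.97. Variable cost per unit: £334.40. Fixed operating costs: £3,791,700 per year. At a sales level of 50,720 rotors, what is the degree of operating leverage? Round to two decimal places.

Contribution at this volume is 50,720 × £104.57 = £5,303,790.40.
EBIT = £5,303,790.40 − £3,791,700 = £1,512,090.40.
DOL = contribution ÷ EBIT = £5,303,790.40 ÷ £1,512,090.40 = 3.5076.

3.51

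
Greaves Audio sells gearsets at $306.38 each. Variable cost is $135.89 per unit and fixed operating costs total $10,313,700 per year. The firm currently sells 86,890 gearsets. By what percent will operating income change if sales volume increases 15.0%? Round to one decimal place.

+49.4%

Total contribution margin = 86,890 × $170.49 = $14,813,876.10.
Subtracting fixed costs: EBIT = $14,813,876.10 − $10,313,700 = $4,500,176.10.
DOL = contribution ÷ EBIT = $14,813,876.10 ÷ $4,500,176.10 = 3.2918.
%ΔEBIT = DOL × %ΔSales = 3.2918 × +15.0% = +49.4%.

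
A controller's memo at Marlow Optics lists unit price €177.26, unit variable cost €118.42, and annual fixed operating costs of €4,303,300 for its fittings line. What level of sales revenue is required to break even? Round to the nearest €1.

€12,964,020

CM per unit = €177.26 − €118.42 = €58.84; CM ratio = €58.84 / €177.26 = 0.3319.
Break-even sales = FC ÷ CM ratio = €4,303,300 × €177.26 / €58.84 = €12,964,020.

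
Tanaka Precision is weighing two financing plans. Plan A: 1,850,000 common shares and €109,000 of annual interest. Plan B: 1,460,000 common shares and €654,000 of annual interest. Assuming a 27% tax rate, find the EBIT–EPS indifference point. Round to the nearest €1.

€2,694,256

Set EPS_A = EPS_B: (EBIT − €109,000)(1 − 0.27) ÷ 1,850,000 = (EBIT − €654,000)(1 − 0.27) ÷ 1,460,000.
Cancelling (1 − t) and cross-multiplying: 1,460,000·(EBIT − 109,000) = 1,850,000·(EBIT − 654,000).
EBIT × (1,850,000 − 1,460,000) = 654,000 × 1,850,000 − 109,000 × 1,460,000 = 1,050,760,000,000, so EBIT = 1,050,760,000,000 ÷ 390,000 = 2,694,256.41.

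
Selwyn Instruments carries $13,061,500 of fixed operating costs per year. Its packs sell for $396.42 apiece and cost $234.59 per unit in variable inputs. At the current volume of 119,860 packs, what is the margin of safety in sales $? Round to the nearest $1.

$15,519,351

Each unit contributes $396.42 − $234.59 = $161.83. Break-even units = $13,061,500 ÷ $161.83 = 80,711.24; break-even revenue = 80,711.24 × $396.42 = $31,995,549.84.
Actual sales revenue = 119,860 × $396.42 = $47,514,901.20.
Margin of safety = $47,514,901.20 − $31,995,549.84 = $15,519,351.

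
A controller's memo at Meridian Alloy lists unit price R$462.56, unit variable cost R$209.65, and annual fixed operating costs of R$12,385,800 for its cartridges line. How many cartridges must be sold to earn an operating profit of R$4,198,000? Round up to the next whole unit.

65,572 cartridges

Each unit contributes R$462.56 − R$209.65 = R$252.91.
Need Q such that Q × R$252.91 − R$12,385,800 = R$4,198,000, i.e. Q = R$16,583,800 / R$252.91 = 65,571.94 → 65,572.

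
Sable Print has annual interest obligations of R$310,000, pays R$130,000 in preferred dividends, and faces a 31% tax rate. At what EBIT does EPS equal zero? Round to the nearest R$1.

R$498,406

Preferred dividends are paid after tax, so their pre-tax equivalent is R$130,000 ÷ (1 − 0.31) = R$188,405.80.
Financial break-even EBIT = interest + D_p ÷ (1 − t) = R$310,000 + R$188,405.80 = R$498,405.80.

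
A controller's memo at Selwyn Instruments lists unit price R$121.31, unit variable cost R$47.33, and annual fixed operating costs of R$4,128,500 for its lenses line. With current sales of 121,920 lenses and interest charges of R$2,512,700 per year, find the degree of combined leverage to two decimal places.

3.79

Total contribution margin = 121,920 × R$73.98 = R$9,019,641.60.
Subtracting fixed costs: EBIT = R$9,019,641.60 − R$4,128,500 = R$4,891,141.60. Interest = R$2,512,700.00, so EBIT − I = R$2,378,441.60.
Degree of total leverage = total CM / (EBIT − interest) = R$9,019,641.60 / R$2,378,441.60 = 3.7922.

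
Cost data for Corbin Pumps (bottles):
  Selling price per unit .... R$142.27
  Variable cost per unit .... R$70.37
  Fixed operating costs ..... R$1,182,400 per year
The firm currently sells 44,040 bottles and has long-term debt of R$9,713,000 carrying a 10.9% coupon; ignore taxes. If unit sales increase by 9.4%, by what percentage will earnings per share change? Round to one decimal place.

Contribution at this volume is 44,040 × R$71.90 = R$3,166,476.00.
Operating income = contribution − fixed costs = R$3,166,476.00 − R$1,182,400 = R$1,984,076.00.
After interest of R$1,058,717.00, pre-tax earnings = R$925,359.00.
Degree of combined leverage = contribution ÷ (EBIT − I) = R$3,166,476.00 ÷ R$925,359.00 = 3.4219.
EPS therefore changes by 3.4219 × (+9.4%) = +32.2%.

+32.2%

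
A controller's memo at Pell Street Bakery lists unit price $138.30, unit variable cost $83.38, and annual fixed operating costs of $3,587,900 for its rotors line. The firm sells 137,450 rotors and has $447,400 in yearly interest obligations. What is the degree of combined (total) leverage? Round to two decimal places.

2.15

Total contribution margin = 137,450 × $54.92 = $7,548,754.00.
Operating income = contribution − fixed costs = $7,548,754.00 − $3,587,900 = $3,960,854.00. Interest = $447,400.00.
DOL = $7,548,754.00 ÷ $3,960,854.00 = 1.9058; DFL = $3,960,854.00 ÷ $3,513,454.00 = 1.1273.
Combined leverage = 1.9058 × 1.1273 = 2.1484.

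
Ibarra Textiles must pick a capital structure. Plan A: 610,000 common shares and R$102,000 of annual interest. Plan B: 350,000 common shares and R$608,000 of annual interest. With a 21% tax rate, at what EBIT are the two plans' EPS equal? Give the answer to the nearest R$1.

R$1,289,154

Set EPS_A = EPS_B: (EBIT − R$102,000)(1 − 0.21) ÷ 610,000 = (EBIT − R$608,000)(1 − 0.21) ÷ 350,000.
Cancelling (1 − t) and cross-multiplying: 350,000·(EBIT − 102,000) = 610,000·(EBIT − 608,000).
EBIT × (610,000 − 350,000) = 608,000 × 610,000 − 102,000 × 350,000 = 335,180,000,000, so EBIT = 335,180,000,000 ÷ 260,000 = 1,289,153.85.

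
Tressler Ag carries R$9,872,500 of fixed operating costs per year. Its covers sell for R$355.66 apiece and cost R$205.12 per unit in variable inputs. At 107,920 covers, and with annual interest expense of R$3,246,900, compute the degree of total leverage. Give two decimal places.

5.20

Total contribution margin = 107,920 × R$150.54 = R$16,246,276.80.
Operating income = contribution − fixed costs = R$16,246,276.80 − R$9,872,500 = R$6,373,776.80. Interest = R$3,246,900.00, so EBIT − I = R$3,126,876.80.
Degree of total leverage = total CM / (EBIT − interest) = R$16,246,276.80 / R$3,126,876.80 = 5.1957.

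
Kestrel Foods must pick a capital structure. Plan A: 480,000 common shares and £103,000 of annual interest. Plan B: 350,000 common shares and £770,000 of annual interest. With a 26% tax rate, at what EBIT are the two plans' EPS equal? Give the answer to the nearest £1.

Set EPS_A = EPS_B: (EBIT − £103,000)(1 − 0.26) ÷ 480,000 = (EBIT − £770,000)(1 − 0.26) ÷ 350,000.
Cancelling (1 − t) and cross-multiplying: 350,000·(EBIT − 103,000) = 480,000·(EBIT − 770,000).
EBIT × (480,000 − 350,000) = 770,000 × 480,000 − 103,000 × 350,000 = 333,550,000,000, so EBIT = 333,550,000,000 ÷ 130,000 = 2,565,769.23.

£2,565,769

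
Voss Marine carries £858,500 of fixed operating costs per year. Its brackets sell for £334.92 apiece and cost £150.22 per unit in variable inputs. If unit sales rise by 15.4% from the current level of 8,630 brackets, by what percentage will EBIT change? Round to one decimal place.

+33.4%

At 8,630 units, contribution = 8,630 × £184.70 = £1,593,961.00.
Operating income = contribution − fixed costs = £1,593,961.00 − £858,500 = £735,461.00.
DOL = contribution ÷ EBIT = £1,593,961.00 ÷ £735,461.00 = 2.1673.
Operating income changes by 2.1673 × +15.4% = +33.4%.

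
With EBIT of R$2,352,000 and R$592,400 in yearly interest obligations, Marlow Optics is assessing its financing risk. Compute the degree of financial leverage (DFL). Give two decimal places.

1.34

Annual interest charges come to R$592,400.00.
DFL = EBIT ÷ (EBIT − I) = R$2,352,000 ÷ (R$2,352,000 − R$592,400.00) = R$2,352,000 ÷ R$1,759,600.00 = 1.3367.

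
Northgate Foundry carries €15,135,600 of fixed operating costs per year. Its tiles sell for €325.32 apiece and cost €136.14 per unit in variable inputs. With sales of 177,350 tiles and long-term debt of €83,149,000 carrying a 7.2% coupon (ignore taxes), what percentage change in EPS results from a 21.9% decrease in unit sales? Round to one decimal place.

-59.1%

Total contribution margin = 177,350 × €189.18 = €33,551,073.00.
Subtracting fixed costs: EBIT = €33,551,073.00 − €15,135,600 = €18,415,473.00.
After interest of €5,986,728.00, pre-tax earnings = €12,428,745.00.
DCL = total CM / (EBIT − I) = €33,551,073.00 / €12,428,745.00 = 2.6995.
%ΔEPS = DCL × %ΔSales = 2.6995 × -21.9% = -59.1%.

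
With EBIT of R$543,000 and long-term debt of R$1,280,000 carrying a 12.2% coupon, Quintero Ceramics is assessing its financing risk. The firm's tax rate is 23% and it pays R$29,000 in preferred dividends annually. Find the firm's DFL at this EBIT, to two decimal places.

1.56

Annual interest charges come to R$156,160.00.
Pre-tax preferred-dividend burden = R$29,000 ÷ (1 − 0.23) = R$37,662.34.
DFL = EBIT ÷ [EBIT − I − D_p/(1−t)] = R$543,000 ÷ [R$543,000 − R$156,160.00 − R$37,662.34] = R$543,000 ÷ R$349,177.66 = 1.5551.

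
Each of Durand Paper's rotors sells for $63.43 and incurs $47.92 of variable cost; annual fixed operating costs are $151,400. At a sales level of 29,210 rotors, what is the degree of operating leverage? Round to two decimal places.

1.50

Contribution at this volume is 29,210 × $15.51 = $453,047.10.
EBIT = $453,047.10 − $151,400 = $301,647.10.
Degree of operating leverage = $453,047.10 / $301,647.10 = 1.5019.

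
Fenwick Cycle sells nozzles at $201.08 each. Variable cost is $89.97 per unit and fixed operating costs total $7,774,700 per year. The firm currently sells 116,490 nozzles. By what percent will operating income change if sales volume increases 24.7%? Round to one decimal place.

Contribution at this volume is 116,490 × $111.11 = $12,943,203.90.
Subtracting fixed costs: EBIT = $12,943,203.90 − $7,774,700 = $5,168,503.90.
DOL = contribution ÷ EBIT = $12,943,203.90 ÷ $5,168,503.90 = 2.5042.
%ΔEBIT = DOL × %ΔSales = 2.5042 × +24.7% = +61.9%.

+61.9%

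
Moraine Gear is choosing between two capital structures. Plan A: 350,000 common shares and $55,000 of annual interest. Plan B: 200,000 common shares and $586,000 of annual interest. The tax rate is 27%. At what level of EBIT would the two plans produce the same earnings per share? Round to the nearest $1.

Set EPS_A = EPS_B: (EBIT − $55,000)(1 − 0.27) ÷ 350,000 = (EBIT − $586,000)(1 − 0.27) ÷ 200,000.
The (1 − t) factor cancels: (EBIT − 55,000) × 200,000 = (EBIT − 586,000) × 350,000.
Solving, EBIT = (586,000·350,000 − 55,000·200,000) / (350,000 − 200,000) = 194,100,000,000 / 150,000 = 1,294,000.00.

$1,294,000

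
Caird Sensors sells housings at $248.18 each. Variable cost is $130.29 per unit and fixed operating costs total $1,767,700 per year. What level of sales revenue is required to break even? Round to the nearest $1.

Contribution margin per unit = $248.18 − $130.29 = $117.89, a CM ratio of $117.89 ÷ $248.18 = 0.4750.
Break-even sales = FC ÷ CM ratio = $1,767,700 × $248.18 / $117.89 = $3,721,332.

$3,721,332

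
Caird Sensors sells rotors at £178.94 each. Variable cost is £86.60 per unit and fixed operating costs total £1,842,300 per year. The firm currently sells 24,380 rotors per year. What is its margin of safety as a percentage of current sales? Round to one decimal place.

Each unit contributes £178.94 − £86.60 = £92.34. Break-even units = £1,842,300 ÷ £92.34 = 19,951.27; break-even revenue = 19,951.27 × £178.94 = £3,570,079.73.
Current sales = 24,380 × £178.94 = £4,362,557.20.
Margin of safety = (£4,362,557.20 − £3,570,079.73) ÷ £4,362,557.20 = 18.2%.

18.2%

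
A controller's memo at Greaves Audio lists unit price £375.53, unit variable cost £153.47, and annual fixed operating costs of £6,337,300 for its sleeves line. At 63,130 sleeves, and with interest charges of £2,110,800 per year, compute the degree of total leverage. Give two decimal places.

Total contribution margin = 63,130 × £222.06 = £14,018,647.80.
Operating income = contribution − fixed costs = £14,018,647.80 − £6,337,300 = £7,681,347.80. Interest = £2,110,800.00.
DOL = £14,018,647.80 ÷ £7,681,347.80 = 1.8250; DFL = £7,681,347.80 ÷ £5,570,547.80 = 1.3789.
Combined leverage = 1.8250 × 1.3789 = 2.5165.

2.52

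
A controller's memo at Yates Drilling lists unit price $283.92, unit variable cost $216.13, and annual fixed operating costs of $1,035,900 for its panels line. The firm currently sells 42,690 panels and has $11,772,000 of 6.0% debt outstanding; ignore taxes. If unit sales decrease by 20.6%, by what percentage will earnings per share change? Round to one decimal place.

-51.8%

Total contribution margin = 42,690 × $67.79 = $2,893,955.10.
Subtracting fixed costs: EBIT = $2,893,955.10 − $1,035,900 = $1,858,055.10.
Interest = $706,320.00, so EBIT − I = $1,151,735.10.
Degree of combined leverage = contribution ÷ (EBIT − I) = $2,893,955.10 ÷ $1,151,735.10 = 2.5127.
%ΔEPS = DCL × %ΔSales = 2.5127 × -20.6% = -51.8%.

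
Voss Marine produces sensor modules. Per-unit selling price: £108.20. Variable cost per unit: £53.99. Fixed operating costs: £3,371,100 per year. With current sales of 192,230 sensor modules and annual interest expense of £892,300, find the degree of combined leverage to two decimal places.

Contribution at this volume is 192,230 × £54.21 = £10,420,788.30.
Subtracting fixed costs: EBIT = £10,420,788.30 − £3,371,100 = £7,049,688.30. Interest = £892,300.00.
DOL = £10,420,788.30 ÷ £7,049,688.30 = 1.4782; DFL = £7,049,688.30 ÷ £6,157,388.30 = 1.1449.
DCL = DOL × DFL = 1.4782 × 1.1449 = 1.6924.

1.69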